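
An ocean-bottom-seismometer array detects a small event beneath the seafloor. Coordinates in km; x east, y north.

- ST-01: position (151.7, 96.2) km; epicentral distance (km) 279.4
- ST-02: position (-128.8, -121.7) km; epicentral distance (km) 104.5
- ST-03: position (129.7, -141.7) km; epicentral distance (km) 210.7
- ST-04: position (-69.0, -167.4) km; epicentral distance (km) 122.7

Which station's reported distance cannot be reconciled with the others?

ST-01

Solve using three stations at a time. Using ST-02, ST-03, ST-04 (subtract circle equations pairwise → linear system) gives (x, y) ≈ (-57.6, -45.3).
Distances from that point to each station vs reported:
  ST-01: calculated 252.6 vs reported 279.4 → residual 26.8 km
  ST-02: calculated 104.4 vs reported 104.5 → residual 0.1 km
  ST-03: calculated 210.7 vs reported 210.7 → residual 0.0 km
  ST-04: calculated 122.6 vs reported 122.7 → residual 0.1 km
ST-02, ST-03, ST-04 are mutually consistent (residuals ≈ 0); ST-01 is off by 26.8 km.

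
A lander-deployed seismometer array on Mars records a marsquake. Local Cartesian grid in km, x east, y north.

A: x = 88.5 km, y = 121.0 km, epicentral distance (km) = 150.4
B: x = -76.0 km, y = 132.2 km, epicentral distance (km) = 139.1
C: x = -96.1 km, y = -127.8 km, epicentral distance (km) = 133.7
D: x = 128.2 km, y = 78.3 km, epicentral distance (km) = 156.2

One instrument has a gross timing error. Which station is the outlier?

Solve using three stations at a time. Using A, B, D (subtract circle equations pairwise → linear system) gives (x, y) ≈ (-11.7, 8.8).
Distances from that point to each station vs reported:
  A: calculated 150.4 vs reported 150.4 → residual 0.0 km
  B: calculated 139.1 vs reported 139.1 → residual 0.0 km
  C: calculated 160.6 vs reported 133.7 → residual 26.9 km
  D: calculated 156.2 vs reported 156.2 → residual 0.0 km
A, B, D are mutually consistent (residuals ≈ 0); C is off by 26.9 km.

C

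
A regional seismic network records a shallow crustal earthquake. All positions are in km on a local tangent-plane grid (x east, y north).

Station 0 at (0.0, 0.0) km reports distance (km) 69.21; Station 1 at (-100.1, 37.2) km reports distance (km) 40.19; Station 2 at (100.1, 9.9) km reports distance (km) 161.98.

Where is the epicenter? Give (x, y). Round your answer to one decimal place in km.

Circle about each station: x² + y² = 69.21²; (x + 100.1)² + (y − 37.2)² = 40.19²; (x − 100.1)² + (y − 9.9)² = 161.98².
Subtracting the Station 0 equation from the Station 1 and Station 2 equations removes the quadratic terms:
-200.2 x + 74.4 y = 14578.64
200.2 x + 19.8 y = -11329.48
Solving the 2×2 system: x ≈ -60.0, y ≈ 34.5 km.

x ≈ -60.0 km, y ≈ 34.5 km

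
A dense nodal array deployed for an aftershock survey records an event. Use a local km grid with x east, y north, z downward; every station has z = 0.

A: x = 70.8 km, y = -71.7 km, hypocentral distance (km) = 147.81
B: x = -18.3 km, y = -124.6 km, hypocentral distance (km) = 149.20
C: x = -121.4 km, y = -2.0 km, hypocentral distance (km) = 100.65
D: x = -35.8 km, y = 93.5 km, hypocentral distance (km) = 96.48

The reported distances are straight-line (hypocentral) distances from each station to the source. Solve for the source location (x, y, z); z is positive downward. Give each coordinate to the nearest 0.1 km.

Each station gives a sphere (x−x_i)² + (y−y_i)² + z² = d_i² (stations at z=0).
Subtracting the A sphere from B and C: z² cancels, leaving linear equations in x and y:
-178.2 x − 105.8 y = 5293.68
-384.4 x + 139.4 y = 16305.80
Solving: x ≈ -37.598, y ≈ 13.293 km (keep extra digits for the depth step; rounded: -37.6, 13.3).
Then from the A sphere: z² = 147.81² − (x − 70.8)² − (y + 71.7)² with x = -37.598, y = 13.293, so z ≈ 53.608 ≈ 53.6 km.

(-37.6, 13.3, 53.6)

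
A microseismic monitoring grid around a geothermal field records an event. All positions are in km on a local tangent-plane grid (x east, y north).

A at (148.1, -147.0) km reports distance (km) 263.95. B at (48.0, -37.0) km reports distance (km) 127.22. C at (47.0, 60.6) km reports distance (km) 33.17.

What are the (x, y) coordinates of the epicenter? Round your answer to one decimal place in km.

Circle about each station: (x − 148.1)² + (y + 147.0)² = 263.95²; (x − 48.0)² + (y + 37.0)² = 127.22²; (x − 47.0)² + (y − 60.6)² = 33.17².
Subtracting pairs of circle equations eliminates x²+y² and gives linear equations (the radical axes):
-200.2 x + 220.0 y = 13615.06
-202.2 x + 415.2 y = 30908.10
Solving the 2×2 system: x ≈ 29.7, y ≈ 88.9 km.

x ≈ 29.7 km, y ≈ 88.9 km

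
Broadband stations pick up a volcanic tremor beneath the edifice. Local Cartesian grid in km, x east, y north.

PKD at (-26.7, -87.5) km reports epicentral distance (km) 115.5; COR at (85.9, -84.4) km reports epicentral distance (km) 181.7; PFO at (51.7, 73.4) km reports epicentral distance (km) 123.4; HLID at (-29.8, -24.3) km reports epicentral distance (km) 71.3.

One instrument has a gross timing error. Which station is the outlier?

Solve using three stations at a time. Using PKD, COR, PFO (subtract circle equations pairwise → linear system) gives (x, y) ≈ (-60.8, 22.8).
Distances from that point to each station vs reported:
  PKD: calculated 115.4 vs reported 115.5 → residual 0.1 km
  COR: calculated 181.6 vs reported 181.7 → residual 0.1 km
  PFO: calculated 123.3 vs reported 123.4 → residual 0.1 km
  HLID: calculated 56.3 vs reported 71.3 → residual 15.0 km
PKD, COR, PFO are mutually consistent (residuals ≈ 0); HLID is off by 15.0 km.

HLID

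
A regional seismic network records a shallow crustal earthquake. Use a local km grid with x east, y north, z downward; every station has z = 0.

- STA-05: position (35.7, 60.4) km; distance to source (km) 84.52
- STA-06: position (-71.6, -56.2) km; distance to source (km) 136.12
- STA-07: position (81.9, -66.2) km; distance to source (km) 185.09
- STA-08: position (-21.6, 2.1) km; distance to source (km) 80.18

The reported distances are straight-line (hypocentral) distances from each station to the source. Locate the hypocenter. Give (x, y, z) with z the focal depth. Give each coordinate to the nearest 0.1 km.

Each station gives a sphere (x−x_i)² + (y−y_i)² + z² = d_i² (stations at z=0).
Subtracting the STA-05 sphere from STA-06 and STA-07: z² cancels, leaving linear equations in x and y:
-214.6 x − 233.2 y = -8022.67
92.4 x − 253.2 y = -20947.28
Solving: x ≈ -37.604, y ≈ 69.007 km (keep extra digits for the depth step; rounded: -37.6, 69.0).
Then from the STA-05 sphere: z² = 84.52² − (x − 35.7)² − (y − 60.4)² with x = -37.604, y = 69.007, so z ≈ 41.183 ≈ 41.2 km.

(-37.6, 69.0, 41.2)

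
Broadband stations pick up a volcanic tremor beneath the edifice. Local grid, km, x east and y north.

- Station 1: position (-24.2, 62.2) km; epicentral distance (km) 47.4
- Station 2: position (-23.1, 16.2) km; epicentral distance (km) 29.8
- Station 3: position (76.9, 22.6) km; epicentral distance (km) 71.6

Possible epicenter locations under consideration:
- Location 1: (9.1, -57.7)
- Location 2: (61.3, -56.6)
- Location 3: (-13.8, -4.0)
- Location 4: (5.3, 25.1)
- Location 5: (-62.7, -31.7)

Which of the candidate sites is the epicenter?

Location 4

For each candidate, compare |candidate − station| to the reported distance:
Location 1: residuals Station 1 77.0, Station 2 50.8, Station 3 33.5 → max 77.0 km
Location 2: residuals Station 1 99.0, Station 2 81.7, Station 3 9.1 → max 99.0 km
Location 3: residuals Station 1 19.6, Station 2 7.6, Station 3 22.9 → max 22.9 km
Location 4: residuals Station 1 0.0, Station 2 0.0, Station 3 0.0 → max 0.0 km
Location 5: residuals Station 1 54.1, Station 2 32.3, Station 3 78.2 → max 78.2 km
Only Location 4 has all residuals ≈ 0.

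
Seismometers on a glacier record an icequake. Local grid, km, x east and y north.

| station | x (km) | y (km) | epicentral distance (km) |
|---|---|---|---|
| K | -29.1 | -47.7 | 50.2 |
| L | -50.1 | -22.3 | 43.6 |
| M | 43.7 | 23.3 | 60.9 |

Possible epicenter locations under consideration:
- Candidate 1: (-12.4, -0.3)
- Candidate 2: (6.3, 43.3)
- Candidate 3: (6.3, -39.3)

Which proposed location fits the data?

For each candidate, compare |candidate − station| to the reported distance:
Candidate 1: residuals K 0.1, L 0.0, M 0.0 → max 0.1 km
Candidate 2: residuals K 47.4, L 42.9, M 18.5 → max 47.4 km
Candidate 3: residuals K 13.8, L 15.3, M 12.0 → max 15.3 km
Only Candidate 1 has all residuals ≈ 0.

Candidate 1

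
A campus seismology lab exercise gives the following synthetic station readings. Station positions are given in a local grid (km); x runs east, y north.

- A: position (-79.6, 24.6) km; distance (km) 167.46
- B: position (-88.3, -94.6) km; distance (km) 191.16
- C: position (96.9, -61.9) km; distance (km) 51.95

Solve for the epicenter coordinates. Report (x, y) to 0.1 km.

Circle about each station: (x + 79.6)² + (y − 24.6)² = 167.46²; (x + 88.3)² + (y + 94.6)² = 191.16²; (x − 96.9)² + (y + 61.9)² = 51.95².
Subtracting the A equation from the B and C equations removes the quadratic terms:
-17.4 x − 238.4 y = 1305.44
353.0 x − 173.0 y = 31623.95
Solving the 2×2 system: x ≈ 83.9, y ≈ -11.6 km.

x ≈ 83.9 km, y ≈ -11.6 km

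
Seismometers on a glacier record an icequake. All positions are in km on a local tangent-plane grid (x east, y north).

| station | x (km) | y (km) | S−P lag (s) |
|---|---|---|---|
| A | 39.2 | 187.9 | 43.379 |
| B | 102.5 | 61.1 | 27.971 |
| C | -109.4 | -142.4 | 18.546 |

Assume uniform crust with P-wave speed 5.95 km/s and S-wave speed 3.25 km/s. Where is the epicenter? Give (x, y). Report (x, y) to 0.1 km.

Distance from S−P lag: d = Δt · v_P v_S / (v_P − v_S) = Δt · (5.95·3.25)/(5.95−3.25) ≈ 7.1620·Δt.
So d_A = 310.68, d_B = 200.33, d_C = 132.83 km.
Circle about each station: (x − 39.2)² + (y − 187.9)² = 310.68²; (x − 102.5)² + (y − 61.1)² = 200.33²; (x + 109.4)² + (y + 142.4)² = 132.83².
Subtracting the A equation from the B and C equations removes the quadratic terms:
126.6 x − 253.6 y = 33786.36
-297.2 x − 660.6 y = 74281.32
Solving the 2×2 system: x ≈ 21.9, y ≈ -122.3 km.

(21.9, -122.3)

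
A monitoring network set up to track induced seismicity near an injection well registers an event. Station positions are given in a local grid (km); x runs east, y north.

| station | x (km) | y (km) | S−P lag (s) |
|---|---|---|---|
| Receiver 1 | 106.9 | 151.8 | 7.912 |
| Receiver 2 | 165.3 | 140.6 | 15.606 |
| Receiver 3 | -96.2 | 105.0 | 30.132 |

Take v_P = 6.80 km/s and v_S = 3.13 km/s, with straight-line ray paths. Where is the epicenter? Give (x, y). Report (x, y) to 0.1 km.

Distance from S−P lag: d = Δt · v_P v_S / (v_P − v_S) = Δt · (6.80·3.13)/(6.80−3.13) ≈ 5.7995·Δt.
So d_Receiver 1 = 45.89, d_Receiver 2 = 90.51, d_Receiver 3 = 174.75 km.
Circle about each station: (x − 106.9)² + (y − 151.8)² = 45.89²; (x − 165.3)² + (y − 140.6)² = 90.51²; (x + 96.2)² + (y − 105.0)² = 174.75².
Subtracting the Receiver 1 equation from the Receiver 2 and Receiver 3 equations removes the quadratic terms:
116.8 x − 22.4 y = 6535.43
-406.2 x − 93.6 y = -42623.08
Solving the 2×2 system: x ≈ 78.2, y ≈ 116.0 km.
Check against Receiver 1 (with the unrounded x, y): √((x − 106.9)²+(y − 151.8)²) = 45.88 ≈ 45.89 km. ✓

x ≈ 78.2 km, y ≈ 116.0 km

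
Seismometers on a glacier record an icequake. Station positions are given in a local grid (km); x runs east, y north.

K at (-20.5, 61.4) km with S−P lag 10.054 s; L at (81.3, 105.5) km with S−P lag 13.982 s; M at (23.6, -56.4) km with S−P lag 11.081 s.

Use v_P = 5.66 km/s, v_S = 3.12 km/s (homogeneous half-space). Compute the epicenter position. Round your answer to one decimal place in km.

Distance from S−P lag: d = Δt · v_P v_S / (v_P − v_S) = Δt · (5.66·3.12)/(5.66−3.12) ≈ 6.9524·Δt.
So d_K = 69.90, d_L = 97.21, d_M = 77.04 km.
Circle about each station: (x + 20.5)² + (y − 61.4)² = 69.90²; (x − 81.3)² + (y − 105.5)² = 97.21²; (x − 23.6)² + (y + 56.4)² = 77.04².
Subtracting the K equation from the L and M equations removes the quadratic terms:
203.6 x + 88.2 y = 8985.96
88.2 x − 235.6 y = -1501.44
Solving the 2×2 system: x ≈ 35.6, y ≈ 19.7 km.
Check against K (with the unrounded x, y): √((x + 20.5)²+(y − 61.4)²) = 69.90 ≈ 69.90 km. ✓

35.6 km east, 19.7 km north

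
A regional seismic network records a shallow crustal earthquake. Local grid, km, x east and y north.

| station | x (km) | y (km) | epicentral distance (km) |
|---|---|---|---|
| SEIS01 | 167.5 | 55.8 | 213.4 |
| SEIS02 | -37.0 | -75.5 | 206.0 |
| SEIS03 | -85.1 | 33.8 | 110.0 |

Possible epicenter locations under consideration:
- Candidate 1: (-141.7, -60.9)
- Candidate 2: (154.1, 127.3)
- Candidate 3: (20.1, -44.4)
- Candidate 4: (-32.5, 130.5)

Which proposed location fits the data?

For each candidate, compare |candidate − station| to the reported distance:
Candidate 1: residuals SEIS01 117.1, SEIS02 100.3, SEIS03 0.3 → max 117.1 km
Candidate 2: residuals SEIS01 140.7, SEIS02 72.7, SEIS03 146.8 → max 146.8 km
Candidate 3: residuals SEIS01 35.2, SEIS02 141.0, SEIS03 21.1 → max 141.0 km
Candidate 4: residuals SEIS01 0.1, SEIS02 0.0, SEIS03 0.1 → max 0.1 km
Only Candidate 4 has all residuals ≈ 0.

Candidate 4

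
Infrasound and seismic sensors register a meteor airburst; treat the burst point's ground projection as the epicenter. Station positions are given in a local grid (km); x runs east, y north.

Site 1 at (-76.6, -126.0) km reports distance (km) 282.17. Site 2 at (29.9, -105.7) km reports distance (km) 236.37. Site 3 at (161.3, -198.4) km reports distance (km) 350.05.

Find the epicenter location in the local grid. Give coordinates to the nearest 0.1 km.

Circle about each station: (x + 76.6)² + (y + 126.0)² = 282.17²; (x − 29.9)² + (y + 105.7)² = 236.37²; (x − 161.3)² + (y + 198.4)² = 350.05².
Subtracting pairs of circle equations eliminates x²+y² and gives linear equations (the radical axes):
213.0 x + 40.6 y = 14072.07
475.8 x − 144.8 y = 721.60
Solving the 2×2 system: x ≈ 41.2, y ≈ 130.4 km.

x ≈ 41.2 km, y ≈ 130.4 km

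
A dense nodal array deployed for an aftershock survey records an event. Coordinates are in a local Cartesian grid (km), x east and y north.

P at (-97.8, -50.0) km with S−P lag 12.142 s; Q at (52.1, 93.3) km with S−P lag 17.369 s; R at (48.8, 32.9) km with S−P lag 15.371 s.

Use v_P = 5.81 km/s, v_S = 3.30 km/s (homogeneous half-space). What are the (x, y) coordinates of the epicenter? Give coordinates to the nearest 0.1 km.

(-68.5, 38.0)

Distance from S−P lag: d = Δt · v_P v_S / (v_P − v_S) = Δt · (5.81·3.30)/(5.81−3.30) ≈ 7.6386·Δt.
So d_P = 92.75, d_Q = 132.68, d_R = 117.41 km.
Circle about each station: (x + 97.8)² + (y + 50.0)² = 92.75²; (x − 52.1)² + (y − 93.3)² = 132.68²; (x − 48.8)² + (y − 32.9)² = 117.41².
Subtracting pairs of circle equations eliminates x²+y² and gives linear equations (the radical axes):
299.8 x + 286.6 y = -9646.96
293.2 x + 165.8 y = -13783.54
Solving the 2×2 system: x ≈ -68.5, y ≈ 38.0 km.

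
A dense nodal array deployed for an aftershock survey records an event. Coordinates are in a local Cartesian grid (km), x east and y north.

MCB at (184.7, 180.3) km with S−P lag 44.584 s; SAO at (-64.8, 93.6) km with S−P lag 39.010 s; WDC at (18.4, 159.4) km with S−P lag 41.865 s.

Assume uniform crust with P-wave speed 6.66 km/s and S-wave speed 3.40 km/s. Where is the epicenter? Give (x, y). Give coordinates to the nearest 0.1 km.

Distance from S−P lag: d = Δt · v_P v_S / (v_P − v_S) = Δt · (6.66·3.40)/(6.66−3.40) ≈ 6.9460·Δt.
So d_MCB = 309.68, d_SAO = 270.96, d_WDC = 290.79 km.
Circle about each station: (x − 184.7)² + (y − 180.3)² = 309.68²; (x + 64.8)² + (y − 93.6)² = 270.96²; (x − 18.4)² + (y − 159.4)² = 290.79².
Subtracting pairs of circle equations eliminates x²+y² and gives linear equations (the radical axes):
-499.0 x − 173.4 y = -31179.80
-332.6 x − 41.8 y = -29532.38
Solving the 2×2 system: x ≈ 103.7, y ≈ -118.6 km.

103.7 km east, -118.6 km north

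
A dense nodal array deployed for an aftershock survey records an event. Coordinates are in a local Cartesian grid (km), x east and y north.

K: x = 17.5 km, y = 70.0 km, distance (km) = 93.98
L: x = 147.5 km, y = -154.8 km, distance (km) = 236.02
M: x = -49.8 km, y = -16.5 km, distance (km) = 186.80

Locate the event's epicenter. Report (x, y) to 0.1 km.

(111.1, 78.4)

Circle about each station: (x − 17.5)² + (y − 70.0)² = 93.98²; (x − 147.5)² + (y + 154.8)² = 236.02²; (x + 49.8)² + (y + 16.5)² = 186.80².
Subtracting the K equation from the L and M equations removes the quadratic terms:
260.0 x − 449.6 y = -6360.16
-134.6 x − 173.0 y = -28515.96
Solving the 2×2 system: x ≈ 111.1, y ≈ 78.4 km.
Check against K (with the unrounded x, y): √((x − 17.5)²+(y − 70.0)²) = 93.97 ≈ 93.98 km. ✓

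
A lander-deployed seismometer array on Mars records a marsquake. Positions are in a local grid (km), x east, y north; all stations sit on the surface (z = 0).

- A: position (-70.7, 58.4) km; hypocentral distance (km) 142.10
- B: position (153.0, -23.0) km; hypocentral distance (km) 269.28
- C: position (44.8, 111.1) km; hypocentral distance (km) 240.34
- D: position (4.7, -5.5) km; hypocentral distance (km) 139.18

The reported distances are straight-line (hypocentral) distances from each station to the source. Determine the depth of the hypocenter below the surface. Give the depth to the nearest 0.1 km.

Each station gives a sphere (x−x_i)² + (y−y_i)² + z² = d_i² (stations at z=0).
Subtracting the A sphere from B and C: z² cancels, leaving linear equations in x and y:
447.4 x − 162.8 y = -36790.36
231.0 x + 105.4 y = -31629.71
Solving: x ≈ -106.497, y ≈ -66.687 km (keep extra digits for the depth step; rounded: -106.5, -66.7).
Then from the A sphere: z² = 142.10² − (x + 70.7)² − (y − 58.4)² with x = -106.497, y = -66.687, so z ≈ 57.133 ≈ 57.1 km.
Check against D (with the unrounded solution): distance 139.19 ≈ 139.18 km. ✓

z ≈ 57.1 km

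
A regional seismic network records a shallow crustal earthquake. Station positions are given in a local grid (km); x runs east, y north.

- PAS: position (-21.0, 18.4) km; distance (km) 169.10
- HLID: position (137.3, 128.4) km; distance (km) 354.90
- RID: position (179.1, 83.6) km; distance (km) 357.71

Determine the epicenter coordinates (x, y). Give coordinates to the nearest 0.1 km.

Circle about each station: (x + 21.0)² + (y − 18.4)² = 169.10²; (x − 137.3)² + (y − 128.4)² = 354.90²; (x − 179.1)² + (y − 83.6)² = 357.71².
Subtracting the PAS equation from the HLID and RID equations removes the quadratic terms:
316.6 x + 220.0 y = -62800.91
400.2 x + 130.4 y = -61075.42
Solving the 2×2 system: x ≈ -112.2, y ≈ -124.0 km.

x ≈ -112.2 km, y ≈ -124.0 km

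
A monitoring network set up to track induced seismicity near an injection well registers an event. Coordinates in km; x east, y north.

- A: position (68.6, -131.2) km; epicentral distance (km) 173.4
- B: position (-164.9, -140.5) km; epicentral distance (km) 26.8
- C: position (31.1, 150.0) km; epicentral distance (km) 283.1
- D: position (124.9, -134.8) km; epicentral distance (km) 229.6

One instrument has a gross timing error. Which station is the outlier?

B

Solve using three stations at a time. Using A, C, D (subtract circle equations pairwise → linear system) gives (x, y) ≈ (-102.3, -99.9).
Distances from that point to each station vs reported:
  A: calculated 173.7 vs reported 173.4 → residual 0.3 km
  B: calculated 74.6 vs reported 26.8 → residual 47.8 km
  C: calculated 283.3 vs reported 283.1 → residual 0.2 km
  D: calculated 229.8 vs reported 229.6 → residual 0.2 km
A, C, D are mutually consistent (residuals ≈ 0); B is off by 47.8 km.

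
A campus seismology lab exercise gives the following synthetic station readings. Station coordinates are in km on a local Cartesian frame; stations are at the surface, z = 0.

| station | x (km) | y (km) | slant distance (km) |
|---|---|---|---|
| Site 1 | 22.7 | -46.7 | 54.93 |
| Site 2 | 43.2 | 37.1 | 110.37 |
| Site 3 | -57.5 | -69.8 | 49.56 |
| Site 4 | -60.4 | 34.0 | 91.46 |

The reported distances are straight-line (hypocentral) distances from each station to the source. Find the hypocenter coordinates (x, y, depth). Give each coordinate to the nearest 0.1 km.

x ≈ -24.6 km, y ≈ -45.4 km, depth ≈ 27.9 km

Each station gives a sphere (x−x_i)² + (y−y_i)² + z² = d_i² (stations at z=0).
Subtracting the Site 1 sphere from Site 2 and Site 3: z² cancels, leaving linear equations in x and y:
41.0 x + 167.6 y = -8617.76
-160.4 x − 46.2 y = 6043.22
Solving: x ≈ -24.599, y ≈ -45.401 km (keep extra digits for the depth step; rounded: -24.6, -45.4).
Then from the Site 1 sphere: z² = 54.93² − (x − 22.7)² − (y + 46.7)² with x = -24.599, y = -45.401, so z ≈ 27.900 ≈ 27.9 km.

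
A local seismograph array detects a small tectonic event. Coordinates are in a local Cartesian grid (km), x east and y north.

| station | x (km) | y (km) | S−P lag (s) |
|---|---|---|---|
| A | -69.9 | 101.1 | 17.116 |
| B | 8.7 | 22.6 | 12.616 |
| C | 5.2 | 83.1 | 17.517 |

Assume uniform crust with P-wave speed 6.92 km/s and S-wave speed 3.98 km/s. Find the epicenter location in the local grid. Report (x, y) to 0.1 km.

Distance from S−P lag: d = Δt · v_P v_S / (v_P − v_S) = Δt · (6.92·3.98)/(6.92−3.98) ≈ 9.3679·Δt.
So d_A = 160.34, d_B = 118.19, d_C = 164.10 km.
Circle about each station: (x + 69.9)² + (y − 101.1)² = 160.34²; (x − 8.7)² + (y − 22.6)² = 118.19²; (x − 5.2)² + (y − 83.1)² = 164.10².
Subtracting the A equation from the B and C equations removes the quadratic terms:
157.2 x − 157.0 y = -2780.73
150.2 x − 36.0 y = -9394.46
Solving the 2×2 system: x ≈ -76.7, y ≈ -59.1 km.
Check against A (with the unrounded x, y): √((x + 69.9)²+(y − 101.1)²) = 160.34 ≈ 160.34 km. ✓

(-76.7, -59.1)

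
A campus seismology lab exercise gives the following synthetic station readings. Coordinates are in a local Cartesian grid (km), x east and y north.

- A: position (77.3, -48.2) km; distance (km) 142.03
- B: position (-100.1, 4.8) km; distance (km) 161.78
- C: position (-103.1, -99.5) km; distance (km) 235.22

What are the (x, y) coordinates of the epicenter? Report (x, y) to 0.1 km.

(38.4, 88.4)

Circle about each station: (x − 77.3)² + (y + 48.2)² = 142.03²; (x + 100.1)² + (y − 4.8)² = 161.78²; (x + 103.1)² + (y + 99.5)² = 235.22².
Subtracting pairs of circle equations eliminates x²+y² and gives linear equations (the radical axes):
-354.8 x + 106.0 y = -4255.73
-360.8 x − 102.6 y = -22924.60
Solving the 2×2 system: x ≈ 38.4, y ≈ 88.4 km.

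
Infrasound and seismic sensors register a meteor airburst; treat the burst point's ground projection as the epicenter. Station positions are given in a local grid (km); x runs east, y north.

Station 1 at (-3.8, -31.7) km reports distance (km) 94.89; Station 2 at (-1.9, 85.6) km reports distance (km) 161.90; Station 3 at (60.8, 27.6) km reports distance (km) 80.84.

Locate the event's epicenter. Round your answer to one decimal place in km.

(89.7, -47.9)

Circle about each station: (x + 3.8)² + (y + 31.7)² = 94.89²; (x + 1.9)² + (y − 85.6)² = 161.90²; (x − 60.8)² + (y − 27.6)² = 80.84².
Subtracting pairs of circle equations eliminates x²+y² and gives linear equations (the radical axes):
3.8 x + 234.6 y = -10895.86
129.2 x + 118.6 y = 5908.08
Solving the 2×2 system: x ≈ 89.7, y ≈ -47.9 km.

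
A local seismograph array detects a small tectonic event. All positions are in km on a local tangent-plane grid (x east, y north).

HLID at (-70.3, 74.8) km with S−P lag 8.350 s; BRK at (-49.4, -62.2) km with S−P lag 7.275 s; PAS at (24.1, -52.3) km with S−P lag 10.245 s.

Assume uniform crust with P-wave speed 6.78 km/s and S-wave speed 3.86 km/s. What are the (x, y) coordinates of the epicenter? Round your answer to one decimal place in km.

-49.2 km east, 3.0 km north

Distance from S−P lag: d = Δt · v_P v_S / (v_P − v_S) = Δt · (6.78·3.86)/(6.78−3.86) ≈ 8.9626·Δt.
So d_HLID = 74.84, d_BRK = 65.20, d_PAS = 91.82 km.
Circle about each station: (x + 70.3)² + (y − 74.8)² = 74.84²; (x + 49.4)² + (y + 62.2)² = 65.20²; (x − 24.1)² + (y + 52.3)² = 91.82².
Subtracting the HLID equation from the BRK and PAS equations removes the quadratic terms:
41.8 x − 274.0 y = -2877.94
188.8 x − 254.2 y = -10050.92
Solving the 2×2 system: x ≈ -49.2, y ≈ 3.0 km.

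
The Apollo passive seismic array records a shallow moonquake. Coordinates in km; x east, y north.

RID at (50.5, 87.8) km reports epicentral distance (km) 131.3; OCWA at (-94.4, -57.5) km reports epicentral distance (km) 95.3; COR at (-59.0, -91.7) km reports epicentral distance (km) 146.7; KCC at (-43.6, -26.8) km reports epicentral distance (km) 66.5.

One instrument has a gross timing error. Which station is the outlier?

COR

Solve using three stations at a time. Using RID, OCWA, KCC (subtract circle equations pairwise → linear system) gives (x, y) ≈ (-69.4, 34.4).
Distances from that point to each station vs reported:
  RID: calculated 131.2 vs reported 131.3 → residual 0.1 km
  OCWA: calculated 95.2 vs reported 95.3 → residual 0.1 km
  COR: calculated 126.5 vs reported 146.7 → residual 20.2 km
  KCC: calculated 66.4 vs reported 66.5 → residual 0.1 km
RID, OCWA, KCC are mutually consistent (residuals ≈ 0); COR is off by 20.2 km.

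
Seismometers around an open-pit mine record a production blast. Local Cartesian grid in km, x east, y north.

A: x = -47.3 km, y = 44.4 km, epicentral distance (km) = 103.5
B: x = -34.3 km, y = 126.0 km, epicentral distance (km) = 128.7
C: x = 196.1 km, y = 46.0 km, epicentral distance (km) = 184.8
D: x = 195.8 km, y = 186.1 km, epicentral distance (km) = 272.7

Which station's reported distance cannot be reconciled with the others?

B

Solve using three stations at a time. Using A, C, D (subtract circle equations pairwise → linear system) gives (x, y) ≈ (26.7, -27.8).
Distances from that point to each station vs reported:
  A: calculated 103.4 vs reported 103.5 → residual 0.1 km
  B: calculated 165.5 vs reported 128.7 → residual 36.8 km
  C: calculated 184.8 vs reported 184.8 → residual 0.0 km
  D: calculated 272.7 vs reported 272.7 → residual 0.0 km
A, C, D are mutually consistent (residuals ≈ 0); B is off by 36.8 km.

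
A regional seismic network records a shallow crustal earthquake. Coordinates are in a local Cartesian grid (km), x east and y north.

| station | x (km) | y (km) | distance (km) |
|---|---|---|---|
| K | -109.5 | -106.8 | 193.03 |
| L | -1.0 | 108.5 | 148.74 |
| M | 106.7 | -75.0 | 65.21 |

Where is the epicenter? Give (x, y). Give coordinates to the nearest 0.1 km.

x ≈ 65.2 km, y ≈ -24.7 km

Circle about each station: (x + 109.5)² + (y + 106.8)² = 193.03²; (x + 1.0)² + (y − 108.5)² = 148.74²; (x − 106.7)² + (y + 75.0)² = 65.21².
Subtracting pairs of circle equations eliminates x²+y² and gives linear equations (the radical axes):
217.0 x + 430.6 y = 3513.75
432.4 x + 63.6 y = 26621.64
Solving the 2×2 system: x ≈ 65.2, y ≈ -24.7 km.
Check against K (with the unrounded x, y): √((x + 109.5)²+(y + 106.8)²) = 193.03 ≈ 193.03 km. ✓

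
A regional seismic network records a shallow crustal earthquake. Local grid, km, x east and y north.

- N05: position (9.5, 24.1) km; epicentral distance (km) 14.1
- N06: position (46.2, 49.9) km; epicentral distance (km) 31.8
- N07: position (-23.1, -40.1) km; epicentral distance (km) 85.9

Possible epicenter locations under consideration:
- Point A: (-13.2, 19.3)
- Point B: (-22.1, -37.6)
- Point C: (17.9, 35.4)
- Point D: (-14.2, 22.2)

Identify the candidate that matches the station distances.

For each candidate, compare |candidate − station| to the reported distance:
Point A: residuals N05 9.1, N06 35.0, N07 25.7 → max 35.0 km
Point B: residuals N05 55.2, N06 79.2, N07 83.2 → max 83.2 km
Point C: residuals N05 0.0, N06 0.0, N07 0.0 → max 0.0 km
Point D: residuals N05 9.7, N06 34.6, N07 23.0 → max 34.6 km
Only Point C has all residuals ≈ 0.

Point C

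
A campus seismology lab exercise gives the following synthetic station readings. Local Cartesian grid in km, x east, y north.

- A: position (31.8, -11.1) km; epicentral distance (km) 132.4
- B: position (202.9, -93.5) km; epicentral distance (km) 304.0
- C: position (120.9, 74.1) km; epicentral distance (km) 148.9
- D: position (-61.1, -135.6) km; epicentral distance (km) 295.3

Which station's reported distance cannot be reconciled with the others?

Solve using three stations at a time. Using A, B, C (subtract circle equations pairwise → linear system) gives (x, y) ≈ (-23.8, 109.0).
Distances from that point to each station vs reported:
  A: calculated 132.4 vs reported 132.4 → residual 0.0 km
  B: calculated 304.0 vs reported 304.0 → residual 0.0 km
  C: calculated 148.9 vs reported 148.9 → residual 0.0 km
  D: calculated 247.4 vs reported 295.3 → residual 47.9 km
A, B, C are mutually consistent (residuals ≈ 0); D is off by 47.9 km.

D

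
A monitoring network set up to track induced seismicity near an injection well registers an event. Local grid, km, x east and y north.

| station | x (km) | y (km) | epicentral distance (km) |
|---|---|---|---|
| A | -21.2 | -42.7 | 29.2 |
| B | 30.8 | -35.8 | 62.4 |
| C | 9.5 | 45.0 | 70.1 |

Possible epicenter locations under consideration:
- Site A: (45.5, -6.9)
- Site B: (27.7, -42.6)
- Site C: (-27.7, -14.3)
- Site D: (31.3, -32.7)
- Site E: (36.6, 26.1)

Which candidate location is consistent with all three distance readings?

For each candidate, compare |candidate − station| to the reported distance:
Site A: residuals A 46.5, B 30.0, C 6.9 → max 46.5 km
Site B: residuals A 19.7, B 54.9, C 19.4 → max 54.9 km
Site C: residuals A 0.1, B 0.1, C 0.1 → max 0.1 km
Site D: residuals A 24.2, B 59.3, C 10.6 → max 59.3 km
Site E: residuals A 60.7, B 0.2, C 37.1 → max 60.7 km
Only Site C has all residuals ≈ 0.

Site C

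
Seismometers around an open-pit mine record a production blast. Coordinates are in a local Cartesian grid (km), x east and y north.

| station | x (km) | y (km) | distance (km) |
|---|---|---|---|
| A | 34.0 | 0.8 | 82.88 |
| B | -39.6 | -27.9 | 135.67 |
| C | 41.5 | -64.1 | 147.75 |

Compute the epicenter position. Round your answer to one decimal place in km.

Circle about each station: (x − 34.0)² + (y − 0.8)² = 82.88²; (x + 39.6)² + (y + 27.9)² = 135.67²; (x − 41.5)² + (y + 64.1)² = 147.75².
Subtracting the A equation from the B and C equations removes the quadratic terms:
-147.2 x − 57.4 y = -10347.32
15.0 x − 129.8 y = -10286.55
Solving the 2×2 system: x ≈ 37.7, y ≈ 83.6 km.
Check against A (with the unrounded x, y): √((x − 34.0)²+(y − 0.8)²) = 82.89 ≈ 82.88 km. ✓

x ≈ 37.7 km, y ≈ 83.6 km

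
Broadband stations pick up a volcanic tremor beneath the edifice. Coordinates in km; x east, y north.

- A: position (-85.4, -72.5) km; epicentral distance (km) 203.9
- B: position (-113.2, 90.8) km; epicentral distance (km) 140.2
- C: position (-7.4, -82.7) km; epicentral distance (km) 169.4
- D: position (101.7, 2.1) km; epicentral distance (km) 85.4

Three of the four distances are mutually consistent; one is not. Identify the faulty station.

Solve using three stations at a time. Using A, C, D (subtract circle equations pairwise → linear system) gives (x, y) ≈ (56.0, 74.5).
Distances from that point to each station vs reported:
  A: calculated 204.0 vs reported 203.9 → residual 0.1 km
  B: calculated 170.0 vs reported 140.2 → residual 29.8 km
  C: calculated 169.5 vs reported 169.4 → residual 0.1 km
  D: calculated 85.6 vs reported 85.4 → residual 0.2 km
A, C, D are mutually consistent (residuals ≈ 0); B is off by 29.8 km.

B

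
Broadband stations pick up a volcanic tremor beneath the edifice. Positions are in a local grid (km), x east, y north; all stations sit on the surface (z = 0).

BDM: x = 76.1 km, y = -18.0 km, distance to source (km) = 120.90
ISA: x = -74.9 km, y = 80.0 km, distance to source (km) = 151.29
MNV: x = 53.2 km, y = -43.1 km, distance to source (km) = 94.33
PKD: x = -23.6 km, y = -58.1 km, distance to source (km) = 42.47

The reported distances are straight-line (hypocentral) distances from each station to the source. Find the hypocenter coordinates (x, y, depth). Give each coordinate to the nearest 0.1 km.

Each station gives a sphere (x−x_i)² + (y−y_i)² + z² = d_i² (stations at z=0).
Subtracting the BDM sphere from ISA and MNV: z² cancels, leaving linear equations in x and y:
-302.0 x + 196.0 y = -2377.05
-45.8 x − 50.2 y = 4291.30
Solving: x ≈ -29.903, y ≈ -58.202 km (keep extra digits for the depth step; rounded: -29.9, -58.2).
Then from the BDM sphere: z² = 120.90² − (x − 76.1)² − (y + 18.0)² with x = -29.903, y = -58.202, so z ≈ 42.000 ≈ 42.0 km.

x ≈ -29.9 km, y ≈ -58.2 km, depth ≈ 42.0 km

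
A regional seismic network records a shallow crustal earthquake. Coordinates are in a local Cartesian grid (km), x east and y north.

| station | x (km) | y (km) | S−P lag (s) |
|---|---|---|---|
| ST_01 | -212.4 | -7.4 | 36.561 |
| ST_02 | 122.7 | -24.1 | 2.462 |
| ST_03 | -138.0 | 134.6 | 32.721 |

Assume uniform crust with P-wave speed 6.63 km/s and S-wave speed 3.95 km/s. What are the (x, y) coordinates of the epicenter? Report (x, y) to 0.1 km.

x ≈ 144.8 km, y ≈ -14.6 km

Distance from S−P lag: d = Δt · v_P v_S / (v_P − v_S) = Δt · (6.63·3.95)/(6.63−3.95) ≈ 9.7718·Δt.
So d_ST_01 = 357.27, d_ST_02 = 24.06, d_ST_03 = 319.74 km.
Circle about each station: (x + 212.4)² + (y + 7.4)² = 357.27²; (x − 122.7)² + (y + 24.1)² = 24.06²; (x + 138.0)² + (y − 134.6)² = 319.74².
Subtracting the ST_01 equation from the ST_02 and ST_03 equations removes the quadratic terms:
670.2 x − 33.4 y = 97530.55
148.8 x + 284.0 y = 17400.83
Solving the 2×2 system: x ≈ 144.8, y ≈ -14.6 km.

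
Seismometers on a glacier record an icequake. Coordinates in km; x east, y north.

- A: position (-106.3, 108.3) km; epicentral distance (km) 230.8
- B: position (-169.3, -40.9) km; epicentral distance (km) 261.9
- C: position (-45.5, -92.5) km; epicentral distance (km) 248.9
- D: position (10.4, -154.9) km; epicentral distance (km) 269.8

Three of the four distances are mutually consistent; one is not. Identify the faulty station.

Solve using three stations at a time. Using A, C, D (subtract circle equations pairwise → linear system) gives (x, y) ≈ (124.1, 90.1).
Distances from that point to each station vs reported:
  A: calculated 231.1 vs reported 230.8 → residual 0.3 km
  B: calculated 321.3 vs reported 261.9 → residual 59.4 km
  C: calculated 249.2 vs reported 248.9 → residual 0.3 km
  D: calculated 270.1 vs reported 269.8 → residual 0.3 km
A, C, D are mutually consistent (residuals ≈ 0); B is off by 59.4 km.

B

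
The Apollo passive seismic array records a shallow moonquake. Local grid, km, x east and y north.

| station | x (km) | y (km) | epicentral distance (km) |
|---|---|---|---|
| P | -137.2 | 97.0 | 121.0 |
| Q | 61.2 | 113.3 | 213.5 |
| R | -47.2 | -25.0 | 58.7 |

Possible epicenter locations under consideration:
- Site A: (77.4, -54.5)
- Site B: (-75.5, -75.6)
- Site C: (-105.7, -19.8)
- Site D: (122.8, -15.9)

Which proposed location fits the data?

For each candidate, compare |candidate − station| to the reported distance:
Site A: residuals P 141.7, Q 44.9, R 69.3 → max 141.7 km
Site B: residuals P 62.3, Q 19.7, R 0.7 → max 62.3 km
Site C: residuals P 0.0, Q 0.0, R 0.0 → max 0.0 km
Site D: residuals P 162.5, Q 70.4, R 111.5 → max 162.5 km
Only Site C has all residuals ≈ 0.

Site C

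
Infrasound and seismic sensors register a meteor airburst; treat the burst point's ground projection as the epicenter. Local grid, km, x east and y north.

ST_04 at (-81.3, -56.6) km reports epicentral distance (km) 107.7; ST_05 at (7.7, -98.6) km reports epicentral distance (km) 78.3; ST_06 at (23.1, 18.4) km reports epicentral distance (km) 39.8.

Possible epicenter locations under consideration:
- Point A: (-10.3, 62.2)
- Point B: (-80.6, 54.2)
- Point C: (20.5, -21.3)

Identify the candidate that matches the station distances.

For each candidate, compare |candidate − station| to the reported distance:
Point A: residuals ST_04 30.7, ST_05 83.5, ST_06 15.3 → max 83.5 km
Point B: residuals ST_04 3.1, ST_05 98.2, ST_06 69.9 → max 98.2 km
Point C: residuals ST_04 0.0, ST_05 0.1, ST_06 0.0 → max 0.1 km
Only Point C has all residuals ≈ 0.

Point C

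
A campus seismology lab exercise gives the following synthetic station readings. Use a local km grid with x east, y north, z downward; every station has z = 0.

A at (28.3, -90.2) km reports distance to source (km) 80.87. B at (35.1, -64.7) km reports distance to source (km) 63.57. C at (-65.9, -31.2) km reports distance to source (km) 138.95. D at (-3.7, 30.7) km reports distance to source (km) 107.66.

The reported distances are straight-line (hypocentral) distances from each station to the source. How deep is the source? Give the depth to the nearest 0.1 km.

depth ≈ 49.5 km

Each station gives a sphere (x−x_i)² + (y−y_i)² + z² = d_i² (stations at z=0).
Subtracting the A sphere from B and C: z² cancels, leaving linear equations in x and y:
13.6 x + 51.0 y = -1020.02
-188.4 x + 118.0 y = -16387.83
Solving: x ≈ 63.801, y ≈ -37.014 km (keep extra digits for the depth step; rounded: 63.8, -37.0).
Then from the A sphere: z² = 80.87² − (x − 28.3)² − (y + 90.2)² with x = 63.801, y = -37.014, so z ≈ 49.506 ≈ 49.5 km.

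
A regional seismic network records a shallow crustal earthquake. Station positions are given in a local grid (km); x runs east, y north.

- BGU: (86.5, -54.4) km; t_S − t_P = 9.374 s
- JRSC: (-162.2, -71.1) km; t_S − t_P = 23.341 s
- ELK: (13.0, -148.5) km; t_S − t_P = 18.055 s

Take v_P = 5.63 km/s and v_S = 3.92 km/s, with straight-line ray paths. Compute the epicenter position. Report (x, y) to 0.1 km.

106.6 km east, 64.9 km north

Distance from S−P lag: d = Δt · v_P v_S / (v_P − v_S) = Δt · (5.63·3.92)/(5.63−3.92) ≈ 12.9062·Δt.
So d_BGU = 120.98, d_JRSC = 301.24, d_ELK = 233.02 km.
Circle about each station: (x − 86.5)² + (y + 54.4)² = 120.98²; (x + 162.2)² + (y + 71.1)² = 301.24²; (x − 13.0)² + (y + 148.5)² = 233.02².
Subtracting the BGU equation from the JRSC and ELK equations removes the quadratic terms:
-497.4 x − 33.4 y = -55186.94
-147.0 x − 188.2 y = -27882.52
Solving the 2×2 system: x ≈ 106.6, y ≈ 64.9 km.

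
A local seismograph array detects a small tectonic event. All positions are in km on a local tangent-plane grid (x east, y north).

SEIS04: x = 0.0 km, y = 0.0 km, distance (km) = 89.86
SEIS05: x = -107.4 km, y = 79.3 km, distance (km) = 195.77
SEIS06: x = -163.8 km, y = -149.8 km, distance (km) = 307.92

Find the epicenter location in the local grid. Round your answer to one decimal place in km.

Circle about each station: x² + y² = 89.86²; (x + 107.4)² + (y − 79.3)² = 195.77²; (x + 163.8)² + (y + 149.8)² = 307.92².
Subtracting pairs of circle equations eliminates x²+y² and gives linear equations (the radical axes):
-214.8 x + 158.6 y = -12427.82
-327.6 x − 299.6 y = -37469.43
Solving the 2×2 system: x ≈ 83.1, y ≈ 34.2 km.

x ≈ 83.1 km, y ≈ 34.2 km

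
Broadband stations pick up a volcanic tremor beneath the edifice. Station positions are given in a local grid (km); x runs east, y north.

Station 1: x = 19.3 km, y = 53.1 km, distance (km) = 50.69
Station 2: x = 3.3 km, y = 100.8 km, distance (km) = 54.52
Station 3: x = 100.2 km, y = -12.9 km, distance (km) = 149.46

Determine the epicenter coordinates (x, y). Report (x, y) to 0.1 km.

Circle about each station: (x − 19.3)² + (y − 53.1)² = 50.69²; (x − 3.3)² + (y − 100.8)² = 54.52²; (x − 100.2)² + (y + 12.9)² = 149.46².
Subtracting the Station 1 equation from the Station 2 and Station 3 equations removes the quadratic terms:
-32.0 x + 95.4 y = 6576.48
161.8 x − 132.0 y = -12754.47
Solving the 2×2 system: x ≈ -31.1, y ≈ 58.5 km.
Check against Station 1 (with the unrounded x, y): √((x − 19.3)²+(y − 53.1)²) = 50.69 ≈ 50.69 km. ✓

x ≈ -31.1 km, y ≈ 58.5 km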